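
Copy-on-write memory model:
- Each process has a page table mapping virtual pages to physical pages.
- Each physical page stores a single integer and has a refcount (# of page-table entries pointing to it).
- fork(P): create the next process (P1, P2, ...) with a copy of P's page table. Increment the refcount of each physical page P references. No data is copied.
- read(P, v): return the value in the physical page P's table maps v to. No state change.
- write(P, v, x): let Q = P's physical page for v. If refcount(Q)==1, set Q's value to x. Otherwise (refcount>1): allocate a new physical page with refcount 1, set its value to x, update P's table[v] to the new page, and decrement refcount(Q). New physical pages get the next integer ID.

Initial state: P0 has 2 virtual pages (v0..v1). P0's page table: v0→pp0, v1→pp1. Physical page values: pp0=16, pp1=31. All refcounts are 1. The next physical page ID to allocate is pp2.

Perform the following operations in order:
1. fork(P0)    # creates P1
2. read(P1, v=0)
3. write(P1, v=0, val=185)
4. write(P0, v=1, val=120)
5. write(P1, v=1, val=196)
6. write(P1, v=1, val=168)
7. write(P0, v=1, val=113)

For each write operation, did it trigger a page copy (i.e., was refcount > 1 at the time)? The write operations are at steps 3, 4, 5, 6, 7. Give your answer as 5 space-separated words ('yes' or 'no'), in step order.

Op 1: fork(P0) -> P1. 2 ppages; refcounts: pp0:2 pp1:2
Op 2: read(P1, v0) -> 16. No state change.
Op 3: write(P1, v0, 185). refcount(pp0)=2>1 -> COPY to pp2. 3 ppages; refcounts: pp0:1 pp1:2 pp2:1
Op 4: write(P0, v1, 120). refcount(pp1)=2>1 -> COPY to pp3. 4 ppages; refcounts: pp0:1 pp1:1 pp2:1 pp3:1
Op 5: write(P1, v1, 196). refcount(pp1)=1 -> write in place. 4 ppages; refcounts: pp0:1 pp1:1 pp2:1 pp3:1
Op 6: write(P1, v1, 168). refcount(pp1)=1 -> write in place. 4 ppages; refcounts: pp0:1 pp1:1 pp2:1 pp3:1
Op 7: write(P0, v1, 113). refcount(pp3)=1 -> write in place. 4 ppages; refcounts: pp0:1 pp1:1 pp2:1 pp3:1

yes yes no no no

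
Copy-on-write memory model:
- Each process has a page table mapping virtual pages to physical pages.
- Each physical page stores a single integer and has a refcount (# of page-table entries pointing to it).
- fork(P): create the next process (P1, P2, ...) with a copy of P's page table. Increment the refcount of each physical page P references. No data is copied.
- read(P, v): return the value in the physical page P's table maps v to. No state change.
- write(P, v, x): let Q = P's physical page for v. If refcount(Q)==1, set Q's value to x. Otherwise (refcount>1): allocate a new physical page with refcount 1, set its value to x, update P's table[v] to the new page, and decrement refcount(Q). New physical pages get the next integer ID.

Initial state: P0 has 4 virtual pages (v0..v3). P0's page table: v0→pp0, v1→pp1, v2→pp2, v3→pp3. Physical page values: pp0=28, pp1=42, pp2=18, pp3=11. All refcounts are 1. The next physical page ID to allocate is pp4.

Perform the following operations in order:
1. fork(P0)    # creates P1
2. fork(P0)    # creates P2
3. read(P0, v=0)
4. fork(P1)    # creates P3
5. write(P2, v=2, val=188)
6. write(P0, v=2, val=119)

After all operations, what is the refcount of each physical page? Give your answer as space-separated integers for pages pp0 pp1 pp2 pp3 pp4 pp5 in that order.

Op 1: fork(P0) -> P1. 4 ppages; refcounts: pp0:2 pp1:2 pp2:2 pp3:2
Op 2: fork(P0) -> P2. 4 ppages; refcounts: pp0:3 pp1:3 pp2:3 pp3:3
Op 3: read(P0, v0) -> 28. No state change.
Op 4: fork(P1) -> P3. 4 ppages; refcounts: pp0:4 pp1:4 pp2:4 pp3:4
Op 5: write(P2, v2, 188). refcount(pp2)=4>1 -> COPY to pp4. 5 ppages; refcounts: pp0:4 pp1:4 pp2:3 pp3:4 pp4:1
Op 6: write(P0, v2, 119). refcount(pp2)=3>1 -> COPY to pp5. 6 ppages; refcounts: pp0:4 pp1:4 pp2:2 pp3:4 pp4:1 pp5:1

Answer: 4 4 2 4 1 1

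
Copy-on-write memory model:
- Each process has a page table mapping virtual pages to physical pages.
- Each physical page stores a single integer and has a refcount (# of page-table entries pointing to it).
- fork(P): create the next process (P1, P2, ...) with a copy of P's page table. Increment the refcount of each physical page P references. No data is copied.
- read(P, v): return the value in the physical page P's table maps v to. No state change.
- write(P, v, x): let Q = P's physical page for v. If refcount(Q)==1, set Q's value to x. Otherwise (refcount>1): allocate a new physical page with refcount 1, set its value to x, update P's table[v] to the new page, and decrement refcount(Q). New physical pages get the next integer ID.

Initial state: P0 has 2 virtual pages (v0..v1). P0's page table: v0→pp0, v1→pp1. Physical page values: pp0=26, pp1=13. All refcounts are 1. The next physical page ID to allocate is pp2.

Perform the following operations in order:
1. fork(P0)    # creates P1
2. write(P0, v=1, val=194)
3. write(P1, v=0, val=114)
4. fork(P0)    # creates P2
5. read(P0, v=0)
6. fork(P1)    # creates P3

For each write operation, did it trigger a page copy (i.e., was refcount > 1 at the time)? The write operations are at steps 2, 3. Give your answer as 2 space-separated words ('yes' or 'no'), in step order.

Op 1: fork(P0) -> P1. 2 ppages; refcounts: pp0:2 pp1:2
Op 2: write(P0, v1, 194). refcount(pp1)=2>1 -> COPY to pp2. 3 ppages; refcounts: pp0:2 pp1:1 pp2:1
Op 3: write(P1, v0, 114). refcount(pp0)=2>1 -> COPY to pp3. 4 ppages; refcounts: pp0:1 pp1:1 pp2:1 pp3:1
Op 4: fork(P0) -> P2. 4 ppages; refcounts: pp0:2 pp1:1 pp2:2 pp3:1
Op 5: read(P0, v0) -> 26. No state change.
Op 6: fork(P1) -> P3. 4 ppages; refcounts: pp0:2 pp1:2 pp2:2 pp3:2

yes yes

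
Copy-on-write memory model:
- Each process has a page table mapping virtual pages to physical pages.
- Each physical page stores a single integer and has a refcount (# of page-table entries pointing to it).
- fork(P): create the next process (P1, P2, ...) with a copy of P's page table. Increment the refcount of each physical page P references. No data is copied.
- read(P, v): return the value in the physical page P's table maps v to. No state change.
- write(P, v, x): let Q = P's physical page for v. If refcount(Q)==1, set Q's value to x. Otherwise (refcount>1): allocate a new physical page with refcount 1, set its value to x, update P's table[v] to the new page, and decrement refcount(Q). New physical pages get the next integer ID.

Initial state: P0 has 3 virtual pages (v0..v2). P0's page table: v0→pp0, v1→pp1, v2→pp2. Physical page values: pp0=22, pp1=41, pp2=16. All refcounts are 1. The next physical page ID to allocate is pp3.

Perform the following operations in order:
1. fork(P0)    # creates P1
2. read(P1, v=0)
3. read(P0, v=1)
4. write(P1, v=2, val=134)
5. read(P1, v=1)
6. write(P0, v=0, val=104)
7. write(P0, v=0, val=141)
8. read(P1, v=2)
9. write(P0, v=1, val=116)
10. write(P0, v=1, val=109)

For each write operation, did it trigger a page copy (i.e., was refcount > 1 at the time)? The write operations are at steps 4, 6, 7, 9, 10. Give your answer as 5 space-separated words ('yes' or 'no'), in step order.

Op 1: fork(P0) -> P1. 3 ppages; refcounts: pp0:2 pp1:2 pp2:2
Op 2: read(P1, v0) -> 22. No state change.
Op 3: read(P0, v1) -> 41. No state change.
Op 4: write(P1, v2, 134). refcount(pp2)=2>1 -> COPY to pp3. 4 ppages; refcounts: pp0:2 pp1:2 pp2:1 pp3:1
Op 5: read(P1, v1) -> 41. No state change.
Op 6: write(P0, v0, 104). refcount(pp0)=2>1 -> COPY to pp4. 5 ppages; refcounts: pp0:1 pp1:2 pp2:1 pp3:1 pp4:1
Op 7: write(P0, v0, 141). refcount(pp4)=1 -> write in place. 5 ppages; refcounts: pp0:1 pp1:2 pp2:1 pp3:1 pp4:1
Op 8: read(P1, v2) -> 134. No state change.
Op 9: write(P0, v1, 116). refcount(pp1)=2>1 -> COPY to pp5. 6 ppages; refcounts: pp0:1 pp1:1 pp2:1 pp3:1 pp4:1 pp5:1
Op 10: write(P0, v1, 109). refcount(pp5)=1 -> write in place. 6 ppages; refcounts: pp0:1 pp1:1 pp2:1 pp3:1 pp4:1 pp5:1

yes yes no yes no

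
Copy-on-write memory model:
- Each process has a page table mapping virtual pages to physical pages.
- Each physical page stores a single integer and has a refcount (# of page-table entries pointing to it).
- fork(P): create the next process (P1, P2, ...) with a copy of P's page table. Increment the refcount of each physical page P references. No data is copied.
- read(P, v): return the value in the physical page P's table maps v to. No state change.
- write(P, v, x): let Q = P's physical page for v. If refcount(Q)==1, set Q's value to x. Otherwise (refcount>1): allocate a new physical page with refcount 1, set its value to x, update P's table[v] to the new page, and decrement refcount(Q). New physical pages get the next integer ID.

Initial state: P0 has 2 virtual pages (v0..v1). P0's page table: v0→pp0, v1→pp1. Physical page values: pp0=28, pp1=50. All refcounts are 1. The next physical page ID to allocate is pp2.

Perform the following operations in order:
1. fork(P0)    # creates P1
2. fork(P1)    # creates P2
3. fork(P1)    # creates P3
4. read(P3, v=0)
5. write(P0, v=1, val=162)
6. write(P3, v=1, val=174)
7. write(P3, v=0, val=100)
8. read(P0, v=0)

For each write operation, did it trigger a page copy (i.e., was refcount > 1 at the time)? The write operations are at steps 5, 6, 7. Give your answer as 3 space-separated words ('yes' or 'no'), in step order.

Op 1: fork(P0) -> P1. 2 ppages; refcounts: pp0:2 pp1:2
Op 2: fork(P1) -> P2. 2 ppages; refcounts: pp0:3 pp1:3
Op 3: fork(P1) -> P3. 2 ppages; refcounts: pp0:4 pp1:4
Op 4: read(P3, v0) -> 28. No state change.
Op 5: write(P0, v1, 162). refcount(pp1)=4>1 -> COPY to pp2. 3 ppages; refcounts: pp0:4 pp1:3 pp2:1
Op 6: write(P3, v1, 174). refcount(pp1)=3>1 -> COPY to pp3. 4 ppages; refcounts: pp0:4 pp1:2 pp2:1 pp3:1
Op 7: write(P3, v0, 100). refcount(pp0)=4>1 -> COPY to pp4. 5 ppages; refcounts: pp0:3 pp1:2 pp2:1 pp3:1 pp4:1
Op 8: read(P0, v0) -> 28. No state change.

yes yes yes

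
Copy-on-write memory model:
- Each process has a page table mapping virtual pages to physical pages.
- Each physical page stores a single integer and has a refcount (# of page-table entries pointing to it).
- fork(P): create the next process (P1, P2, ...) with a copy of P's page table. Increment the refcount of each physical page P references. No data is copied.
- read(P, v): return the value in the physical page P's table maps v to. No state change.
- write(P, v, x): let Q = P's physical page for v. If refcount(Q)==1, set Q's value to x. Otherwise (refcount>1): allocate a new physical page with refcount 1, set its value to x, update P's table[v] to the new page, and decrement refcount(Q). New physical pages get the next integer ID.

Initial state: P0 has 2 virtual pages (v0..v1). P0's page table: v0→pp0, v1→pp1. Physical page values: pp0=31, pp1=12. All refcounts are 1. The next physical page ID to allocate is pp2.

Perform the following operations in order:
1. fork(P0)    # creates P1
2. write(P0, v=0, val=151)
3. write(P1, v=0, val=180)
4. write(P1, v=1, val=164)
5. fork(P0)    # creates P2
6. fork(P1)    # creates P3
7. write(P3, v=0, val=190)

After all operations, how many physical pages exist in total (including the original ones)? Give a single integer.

Answer: 5

Derivation:
Op 1: fork(P0) -> P1. 2 ppages; refcounts: pp0:2 pp1:2
Op 2: write(P0, v0, 151). refcount(pp0)=2>1 -> COPY to pp2. 3 ppages; refcounts: pp0:1 pp1:2 pp2:1
Op 3: write(P1, v0, 180). refcount(pp0)=1 -> write in place. 3 ppages; refcounts: pp0:1 pp1:2 pp2:1
Op 4: write(P1, v1, 164). refcount(pp1)=2>1 -> COPY to pp3. 4 ppages; refcounts: pp0:1 pp1:1 pp2:1 pp3:1
Op 5: fork(P0) -> P2. 4 ppages; refcounts: pp0:1 pp1:2 pp2:2 pp3:1
Op 6: fork(P1) -> P3. 4 ppages; refcounts: pp0:2 pp1:2 pp2:2 pp3:2
Op 7: write(P3, v0, 190). refcount(pp0)=2>1 -> COPY to pp4. 5 ppages; refcounts: pp0:1 pp1:2 pp2:2 pp3:2 pp4:1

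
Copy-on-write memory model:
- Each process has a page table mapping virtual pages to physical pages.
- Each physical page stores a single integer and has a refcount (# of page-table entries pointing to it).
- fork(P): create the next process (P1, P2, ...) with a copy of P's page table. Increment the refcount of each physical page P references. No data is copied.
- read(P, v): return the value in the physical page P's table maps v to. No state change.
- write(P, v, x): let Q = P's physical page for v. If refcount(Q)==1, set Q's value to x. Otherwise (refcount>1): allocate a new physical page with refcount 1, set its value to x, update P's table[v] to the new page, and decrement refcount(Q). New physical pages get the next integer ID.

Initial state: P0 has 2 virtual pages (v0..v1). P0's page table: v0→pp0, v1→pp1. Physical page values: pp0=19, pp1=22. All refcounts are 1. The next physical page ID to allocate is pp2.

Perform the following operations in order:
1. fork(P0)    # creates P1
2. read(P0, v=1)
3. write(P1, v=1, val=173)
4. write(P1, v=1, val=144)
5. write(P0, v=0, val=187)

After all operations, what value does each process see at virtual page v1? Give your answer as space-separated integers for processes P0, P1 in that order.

Answer: 22 144

Derivation:
Op 1: fork(P0) -> P1. 2 ppages; refcounts: pp0:2 pp1:2
Op 2: read(P0, v1) -> 22. No state change.
Op 3: write(P1, v1, 173). refcount(pp1)=2>1 -> COPY to pp2. 3 ppages; refcounts: pp0:2 pp1:1 pp2:1
Op 4: write(P1, v1, 144). refcount(pp2)=1 -> write in place. 3 ppages; refcounts: pp0:2 pp1:1 pp2:1
Op 5: write(P0, v0, 187). refcount(pp0)=2>1 -> COPY to pp3. 4 ppages; refcounts: pp0:1 pp1:1 pp2:1 pp3:1
P0: v1 -> pp1 = 22
P1: v1 -> pp2 = 144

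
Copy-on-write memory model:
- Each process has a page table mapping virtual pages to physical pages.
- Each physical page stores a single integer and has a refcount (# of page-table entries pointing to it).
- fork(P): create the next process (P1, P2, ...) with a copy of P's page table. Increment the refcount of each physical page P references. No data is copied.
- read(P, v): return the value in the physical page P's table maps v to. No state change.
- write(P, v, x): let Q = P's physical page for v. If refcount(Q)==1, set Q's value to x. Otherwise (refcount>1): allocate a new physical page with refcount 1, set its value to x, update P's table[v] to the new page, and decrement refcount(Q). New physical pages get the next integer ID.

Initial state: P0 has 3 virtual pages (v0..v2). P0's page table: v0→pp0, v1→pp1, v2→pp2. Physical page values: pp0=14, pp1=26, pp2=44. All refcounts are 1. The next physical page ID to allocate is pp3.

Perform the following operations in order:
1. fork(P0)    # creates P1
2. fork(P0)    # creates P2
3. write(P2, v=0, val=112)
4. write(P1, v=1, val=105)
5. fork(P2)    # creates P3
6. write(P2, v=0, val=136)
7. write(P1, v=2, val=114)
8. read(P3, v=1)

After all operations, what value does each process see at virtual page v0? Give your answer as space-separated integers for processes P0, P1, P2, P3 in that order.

Op 1: fork(P0) -> P1. 3 ppages; refcounts: pp0:2 pp1:2 pp2:2
Op 2: fork(P0) -> P2. 3 ppages; refcounts: pp0:3 pp1:3 pp2:3
Op 3: write(P2, v0, 112). refcount(pp0)=3>1 -> COPY to pp3. 4 ppages; refcounts: pp0:2 pp1:3 pp2:3 pp3:1
Op 4: write(P1, v1, 105). refcount(pp1)=3>1 -> COPY to pp4. 5 ppages; refcounts: pp0:2 pp1:2 pp2:3 pp3:1 pp4:1
Op 5: fork(P2) -> P3. 5 ppages; refcounts: pp0:2 pp1:3 pp2:4 pp3:2 pp4:1
Op 6: write(P2, v0, 136). refcount(pp3)=2>1 -> COPY to pp5. 6 ppages; refcounts: pp0:2 pp1:3 pp2:4 pp3:1 pp4:1 pp5:1
Op 7: write(P1, v2, 114). refcount(pp2)=4>1 -> COPY to pp6. 7 ppages; refcounts: pp0:2 pp1:3 pp2:3 pp3:1 pp4:1 pp5:1 pp6:1
Op 8: read(P3, v1) -> 26. No state change.
P0: v0 -> pp0 = 14
P1: v0 -> pp0 = 14
P2: v0 -> pp5 = 136
P3: v0 -> pp3 = 112

Answer: 14 14 136 112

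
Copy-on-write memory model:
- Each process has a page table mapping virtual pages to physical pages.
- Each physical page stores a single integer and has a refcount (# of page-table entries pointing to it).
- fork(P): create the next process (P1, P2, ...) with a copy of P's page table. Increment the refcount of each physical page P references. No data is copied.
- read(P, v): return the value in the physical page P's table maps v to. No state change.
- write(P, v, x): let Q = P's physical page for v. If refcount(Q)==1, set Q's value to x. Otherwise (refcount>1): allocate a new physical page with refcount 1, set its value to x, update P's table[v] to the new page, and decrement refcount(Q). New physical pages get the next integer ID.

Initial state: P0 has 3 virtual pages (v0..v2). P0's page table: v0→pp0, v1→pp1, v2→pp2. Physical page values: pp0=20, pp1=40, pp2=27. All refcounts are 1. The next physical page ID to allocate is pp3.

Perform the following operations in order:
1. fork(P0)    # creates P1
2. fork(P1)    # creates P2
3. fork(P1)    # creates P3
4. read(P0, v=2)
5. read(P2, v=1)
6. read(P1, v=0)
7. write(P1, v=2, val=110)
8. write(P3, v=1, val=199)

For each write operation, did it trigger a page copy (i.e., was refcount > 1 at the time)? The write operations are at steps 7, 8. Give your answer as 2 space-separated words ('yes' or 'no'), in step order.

Op 1: fork(P0) -> P1. 3 ppages; refcounts: pp0:2 pp1:2 pp2:2
Op 2: fork(P1) -> P2. 3 ppages; refcounts: pp0:3 pp1:3 pp2:3
Op 3: fork(P1) -> P3. 3 ppages; refcounts: pp0:4 pp1:4 pp2:4
Op 4: read(P0, v2) -> 27. No state change.
Op 5: read(P2, v1) -> 40. No state change.
Op 6: read(P1, v0) -> 20. No state change.
Op 7: write(P1, v2, 110). refcount(pp2)=4>1 -> COPY to pp3. 4 ppages; refcounts: pp0:4 pp1:4 pp2:3 pp3:1
Op 8: write(P3, v1, 199). refcount(pp1)=4>1 -> COPY to pp4. 5 ppages; refcounts: pp0:4 pp1:3 pp2:3 pp3:1 pp4:1

yes yes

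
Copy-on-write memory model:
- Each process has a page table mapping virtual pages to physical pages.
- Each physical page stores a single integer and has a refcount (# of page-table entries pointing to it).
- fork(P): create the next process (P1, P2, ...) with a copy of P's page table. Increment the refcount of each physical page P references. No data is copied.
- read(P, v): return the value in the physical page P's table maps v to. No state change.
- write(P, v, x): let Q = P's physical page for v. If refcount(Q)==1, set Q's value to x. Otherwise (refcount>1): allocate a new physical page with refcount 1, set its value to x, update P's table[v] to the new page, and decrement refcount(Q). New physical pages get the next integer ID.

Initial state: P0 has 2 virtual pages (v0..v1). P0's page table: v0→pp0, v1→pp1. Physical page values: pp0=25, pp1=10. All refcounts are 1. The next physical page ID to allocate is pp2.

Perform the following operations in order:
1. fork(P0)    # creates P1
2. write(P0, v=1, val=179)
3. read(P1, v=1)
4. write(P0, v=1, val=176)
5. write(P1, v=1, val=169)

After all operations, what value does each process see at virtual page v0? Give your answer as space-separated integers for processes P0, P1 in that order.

Answer: 25 25

Derivation:
Op 1: fork(P0) -> P1. 2 ppages; refcounts: pp0:2 pp1:2
Op 2: write(P0, v1, 179). refcount(pp1)=2>1 -> COPY to pp2. 3 ppages; refcounts: pp0:2 pp1:1 pp2:1
Op 3: read(P1, v1) -> 10. No state change.
Op 4: write(P0, v1, 176). refcount(pp2)=1 -> write in place. 3 ppages; refcounts: pp0:2 pp1:1 pp2:1
Op 5: write(P1, v1, 169). refcount(pp1)=1 -> write in place. 3 ppages; refcounts: pp0:2 pp1:1 pp2:1
P0: v0 -> pp0 = 25
P1: v0 -> pp0 = 25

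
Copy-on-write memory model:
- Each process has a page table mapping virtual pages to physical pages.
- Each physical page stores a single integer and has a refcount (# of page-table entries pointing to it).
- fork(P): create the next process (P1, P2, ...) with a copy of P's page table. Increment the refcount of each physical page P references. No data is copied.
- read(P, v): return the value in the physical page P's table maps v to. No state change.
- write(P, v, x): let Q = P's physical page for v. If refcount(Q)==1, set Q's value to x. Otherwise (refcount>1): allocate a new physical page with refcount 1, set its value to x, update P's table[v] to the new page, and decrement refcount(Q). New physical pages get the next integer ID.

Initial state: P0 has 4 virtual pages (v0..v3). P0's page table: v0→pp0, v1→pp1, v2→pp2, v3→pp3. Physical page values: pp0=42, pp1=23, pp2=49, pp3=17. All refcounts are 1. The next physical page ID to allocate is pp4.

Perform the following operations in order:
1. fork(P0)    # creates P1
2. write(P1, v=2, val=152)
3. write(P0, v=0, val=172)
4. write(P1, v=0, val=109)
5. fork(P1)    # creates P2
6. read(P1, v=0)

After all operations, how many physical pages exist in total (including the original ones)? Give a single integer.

Op 1: fork(P0) -> P1. 4 ppages; refcounts: pp0:2 pp1:2 pp2:2 pp3:2
Op 2: write(P1, v2, 152). refcount(pp2)=2>1 -> COPY to pp4. 5 ppages; refcounts: pp0:2 pp1:2 pp2:1 pp3:2 pp4:1
Op 3: write(P0, v0, 172). refcount(pp0)=2>1 -> COPY to pp5. 6 ppages; refcounts: pp0:1 pp1:2 pp2:1 pp3:2 pp4:1 pp5:1
Op 4: write(P1, v0, 109). refcount(pp0)=1 -> write in place. 6 ppages; refcounts: pp0:1 pp1:2 pp2:1 pp3:2 pp4:1 pp5:1
Op 5: fork(P1) -> P2. 6 ppages; refcounts: pp0:2 pp1:3 pp2:1 pp3:3 pp4:2 pp5:1
Op 6: read(P1, v0) -> 109. No state change.

Answer: 6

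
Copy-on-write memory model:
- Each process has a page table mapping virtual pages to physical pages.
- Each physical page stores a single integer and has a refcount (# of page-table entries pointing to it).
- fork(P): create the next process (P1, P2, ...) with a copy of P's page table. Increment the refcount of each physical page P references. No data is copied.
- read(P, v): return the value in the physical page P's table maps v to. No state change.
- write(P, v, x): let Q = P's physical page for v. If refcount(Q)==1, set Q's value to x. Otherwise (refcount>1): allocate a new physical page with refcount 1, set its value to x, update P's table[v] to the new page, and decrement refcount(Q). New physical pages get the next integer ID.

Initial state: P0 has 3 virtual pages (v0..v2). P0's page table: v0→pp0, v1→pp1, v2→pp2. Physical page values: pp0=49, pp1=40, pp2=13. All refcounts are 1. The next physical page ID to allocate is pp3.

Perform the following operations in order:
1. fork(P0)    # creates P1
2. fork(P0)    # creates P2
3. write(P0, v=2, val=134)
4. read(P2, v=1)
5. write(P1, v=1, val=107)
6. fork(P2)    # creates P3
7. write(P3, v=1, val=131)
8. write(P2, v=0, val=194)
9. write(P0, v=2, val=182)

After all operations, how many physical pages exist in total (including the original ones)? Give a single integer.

Answer: 7

Derivation:
Op 1: fork(P0) -> P1. 3 ppages; refcounts: pp0:2 pp1:2 pp2:2
Op 2: fork(P0) -> P2. 3 ppages; refcounts: pp0:3 pp1:3 pp2:3
Op 3: write(P0, v2, 134). refcount(pp2)=3>1 -> COPY to pp3. 4 ppages; refcounts: pp0:3 pp1:3 pp2:2 pp3:1
Op 4: read(P2, v1) -> 40. No state change.
Op 5: write(P1, v1, 107). refcount(pp1)=3>1 -> COPY to pp4. 5 ppages; refcounts: pp0:3 pp1:2 pp2:2 pp3:1 pp4:1
Op 6: fork(P2) -> P3. 5 ppages; refcounts: pp0:4 pp1:3 pp2:3 pp3:1 pp4:1
Op 7: write(P3, v1, 131). refcount(pp1)=3>1 -> COPY to pp5. 6 ppages; refcounts: pp0:4 pp1:2 pp2:3 pp3:1 pp4:1 pp5:1
Op 8: write(P2, v0, 194). refcount(pp0)=4>1 -> COPY to pp6. 7 ppages; refcounts: pp0:3 pp1:2 pp2:3 pp3:1 pp4:1 pp5:1 pp6:1
Op 9: write(P0, v2, 182). refcount(pp3)=1 -> write in place. 7 ppages; refcounts: pp0:3 pp1:2 pp2:3 pp3:1 pp4:1 pp5:1 pp6:1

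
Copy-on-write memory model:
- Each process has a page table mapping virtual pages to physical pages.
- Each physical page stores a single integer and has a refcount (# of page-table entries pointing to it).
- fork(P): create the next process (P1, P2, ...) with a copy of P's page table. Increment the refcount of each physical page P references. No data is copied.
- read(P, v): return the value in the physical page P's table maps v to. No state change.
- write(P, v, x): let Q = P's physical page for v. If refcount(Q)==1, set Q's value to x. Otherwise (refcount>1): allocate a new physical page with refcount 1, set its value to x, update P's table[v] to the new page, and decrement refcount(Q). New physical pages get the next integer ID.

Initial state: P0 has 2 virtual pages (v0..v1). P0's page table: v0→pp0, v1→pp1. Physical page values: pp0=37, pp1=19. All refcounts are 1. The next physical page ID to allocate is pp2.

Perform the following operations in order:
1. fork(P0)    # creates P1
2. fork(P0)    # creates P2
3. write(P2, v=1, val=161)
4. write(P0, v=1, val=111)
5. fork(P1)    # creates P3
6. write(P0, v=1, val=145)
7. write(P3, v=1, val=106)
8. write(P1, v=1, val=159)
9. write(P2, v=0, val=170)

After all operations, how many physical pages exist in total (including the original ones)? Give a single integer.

Answer: 6

Derivation:
Op 1: fork(P0) -> P1. 2 ppages; refcounts: pp0:2 pp1:2
Op 2: fork(P0) -> P2. 2 ppages; refcounts: pp0:3 pp1:3
Op 3: write(P2, v1, 161). refcount(pp1)=3>1 -> COPY to pp2. 3 ppages; refcounts: pp0:3 pp1:2 pp2:1
Op 4: write(P0, v1, 111). refcount(pp1)=2>1 -> COPY to pp3. 4 ppages; refcounts: pp0:3 pp1:1 pp2:1 pp3:1
Op 5: fork(P1) -> P3. 4 ppages; refcounts: pp0:4 pp1:2 pp2:1 pp3:1
Op 6: write(P0, v1, 145). refcount(pp3)=1 -> write in place. 4 ppages; refcounts: pp0:4 pp1:2 pp2:1 pp3:1
Op 7: write(P3, v1, 106). refcount(pp1)=2>1 -> COPY to pp4. 5 ppages; refcounts: pp0:4 pp1:1 pp2:1 pp3:1 pp4:1
Op 8: write(P1, v1, 159). refcount(pp1)=1 -> write in place. 5 ppages; refcounts: pp0:4 pp1:1 pp2:1 pp3:1 pp4:1
Op 9: write(P2, v0, 170). refcount(pp0)=4>1 -> COPY to pp5. 6 ppages; refcounts: pp0:3 pp1:1 pp2:1 pp3:1 pp4:1 pp5:1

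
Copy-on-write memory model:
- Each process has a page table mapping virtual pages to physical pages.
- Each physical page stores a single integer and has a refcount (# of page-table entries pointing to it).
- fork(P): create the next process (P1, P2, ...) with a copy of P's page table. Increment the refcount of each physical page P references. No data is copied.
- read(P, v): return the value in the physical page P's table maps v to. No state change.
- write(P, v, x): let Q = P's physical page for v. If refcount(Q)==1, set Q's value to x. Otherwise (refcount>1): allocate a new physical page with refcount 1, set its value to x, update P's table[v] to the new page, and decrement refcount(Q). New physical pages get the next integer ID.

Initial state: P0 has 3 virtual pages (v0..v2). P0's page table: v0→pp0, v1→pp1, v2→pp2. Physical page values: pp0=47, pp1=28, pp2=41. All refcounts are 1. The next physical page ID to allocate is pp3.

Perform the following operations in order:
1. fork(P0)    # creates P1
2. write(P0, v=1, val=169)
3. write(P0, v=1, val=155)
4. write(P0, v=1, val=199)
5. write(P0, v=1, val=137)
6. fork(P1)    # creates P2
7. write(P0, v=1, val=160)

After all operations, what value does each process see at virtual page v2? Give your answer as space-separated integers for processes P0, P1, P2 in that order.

Op 1: fork(P0) -> P1. 3 ppages; refcounts: pp0:2 pp1:2 pp2:2
Op 2: write(P0, v1, 169). refcount(pp1)=2>1 -> COPY to pp3. 4 ppages; refcounts: pp0:2 pp1:1 pp2:2 pp3:1
Op 3: write(P0, v1, 155). refcount(pp3)=1 -> write in place. 4 ppages; refcounts: pp0:2 pp1:1 pp2:2 pp3:1
Op 4: write(P0, v1, 199). refcount(pp3)=1 -> write in place. 4 ppages; refcounts: pp0:2 pp1:1 pp2:2 pp3:1
Op 5: write(P0, v1, 137). refcount(pp3)=1 -> write in place. 4 ppages; refcounts: pp0:2 pp1:1 pp2:2 pp3:1
Op 6: fork(P1) -> P2. 4 ppages; refcounts: pp0:3 pp1:2 pp2:3 pp3:1
Op 7: write(P0, v1, 160). refcount(pp3)=1 -> write in place. 4 ppages; refcounts: pp0:3 pp1:2 pp2:3 pp3:1
P0: v2 -> pp2 = 41
P1: v2 -> pp2 = 41
P2: v2 -> pp2 = 41

Answer: 41 41 41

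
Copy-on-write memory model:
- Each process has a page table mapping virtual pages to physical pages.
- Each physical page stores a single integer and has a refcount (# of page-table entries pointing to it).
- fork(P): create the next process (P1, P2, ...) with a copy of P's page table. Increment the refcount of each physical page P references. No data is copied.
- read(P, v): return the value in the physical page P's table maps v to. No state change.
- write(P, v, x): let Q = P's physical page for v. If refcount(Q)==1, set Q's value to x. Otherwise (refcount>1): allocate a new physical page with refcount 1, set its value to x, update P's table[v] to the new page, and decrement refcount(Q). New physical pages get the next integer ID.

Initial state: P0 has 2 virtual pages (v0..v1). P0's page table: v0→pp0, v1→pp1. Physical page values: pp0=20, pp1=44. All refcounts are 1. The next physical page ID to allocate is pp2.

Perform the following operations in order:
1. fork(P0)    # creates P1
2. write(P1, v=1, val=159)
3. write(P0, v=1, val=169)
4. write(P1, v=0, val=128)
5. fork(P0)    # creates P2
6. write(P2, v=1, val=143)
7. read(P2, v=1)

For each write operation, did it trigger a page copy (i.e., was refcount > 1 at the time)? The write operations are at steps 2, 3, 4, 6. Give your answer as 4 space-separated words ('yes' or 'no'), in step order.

Op 1: fork(P0) -> P1. 2 ppages; refcounts: pp0:2 pp1:2
Op 2: write(P1, v1, 159). refcount(pp1)=2>1 -> COPY to pp2. 3 ppages; refcounts: pp0:2 pp1:1 pp2:1
Op 3: write(P0, v1, 169). refcount(pp1)=1 -> write in place. 3 ppages; refcounts: pp0:2 pp1:1 pp2:1
Op 4: write(P1, v0, 128). refcount(pp0)=2>1 -> COPY to pp3. 4 ppages; refcounts: pp0:1 pp1:1 pp2:1 pp3:1
Op 5: fork(P0) -> P2. 4 ppages; refcounts: pp0:2 pp1:2 pp2:1 pp3:1
Op 6: write(P2, v1, 143). refcount(pp1)=2>1 -> COPY to pp4. 5 ppages; refcounts: pp0:2 pp1:1 pp2:1 pp3:1 pp4:1
Op 7: read(P2, v1) -> 143. No state change.

yes no yes yes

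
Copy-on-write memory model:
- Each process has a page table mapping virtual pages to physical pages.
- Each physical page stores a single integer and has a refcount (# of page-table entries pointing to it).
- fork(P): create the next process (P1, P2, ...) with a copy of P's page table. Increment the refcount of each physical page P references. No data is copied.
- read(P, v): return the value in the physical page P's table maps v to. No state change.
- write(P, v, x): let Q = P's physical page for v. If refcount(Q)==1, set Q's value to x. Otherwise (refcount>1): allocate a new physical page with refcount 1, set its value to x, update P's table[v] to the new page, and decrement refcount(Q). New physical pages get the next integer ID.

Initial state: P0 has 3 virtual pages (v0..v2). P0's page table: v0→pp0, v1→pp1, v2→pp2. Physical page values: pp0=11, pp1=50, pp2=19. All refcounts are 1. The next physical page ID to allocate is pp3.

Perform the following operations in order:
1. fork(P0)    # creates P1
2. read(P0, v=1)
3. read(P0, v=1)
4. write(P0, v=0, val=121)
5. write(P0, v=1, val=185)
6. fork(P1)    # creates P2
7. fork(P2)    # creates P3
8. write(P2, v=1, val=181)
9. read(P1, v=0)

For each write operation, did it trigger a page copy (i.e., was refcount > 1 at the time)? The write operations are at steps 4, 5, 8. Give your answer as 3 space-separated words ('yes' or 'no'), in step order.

Op 1: fork(P0) -> P1. 3 ppages; refcounts: pp0:2 pp1:2 pp2:2
Op 2: read(P0, v1) -> 50. No state change.
Op 3: read(P0, v1) -> 50. No state change.
Op 4: write(P0, v0, 121). refcount(pp0)=2>1 -> COPY to pp3. 4 ppages; refcounts: pp0:1 pp1:2 pp2:2 pp3:1
Op 5: write(P0, v1, 185). refcount(pp1)=2>1 -> COPY to pp4. 5 ppages; refcounts: pp0:1 pp1:1 pp2:2 pp3:1 pp4:1
Op 6: fork(P1) -> P2. 5 ppages; refcounts: pp0:2 pp1:2 pp2:3 pp3:1 pp4:1
Op 7: fork(P2) -> P3. 5 ppages; refcounts: pp0:3 pp1:3 pp2:4 pp3:1 pp4:1
Op 8: write(P2, v1, 181). refcount(pp1)=3>1 -> COPY to pp5. 6 ppages; refcounts: pp0:3 pp1:2 pp2:4 pp3:1 pp4:1 pp5:1
Op 9: read(P1, v0) -> 11. No state change.

yes yes yes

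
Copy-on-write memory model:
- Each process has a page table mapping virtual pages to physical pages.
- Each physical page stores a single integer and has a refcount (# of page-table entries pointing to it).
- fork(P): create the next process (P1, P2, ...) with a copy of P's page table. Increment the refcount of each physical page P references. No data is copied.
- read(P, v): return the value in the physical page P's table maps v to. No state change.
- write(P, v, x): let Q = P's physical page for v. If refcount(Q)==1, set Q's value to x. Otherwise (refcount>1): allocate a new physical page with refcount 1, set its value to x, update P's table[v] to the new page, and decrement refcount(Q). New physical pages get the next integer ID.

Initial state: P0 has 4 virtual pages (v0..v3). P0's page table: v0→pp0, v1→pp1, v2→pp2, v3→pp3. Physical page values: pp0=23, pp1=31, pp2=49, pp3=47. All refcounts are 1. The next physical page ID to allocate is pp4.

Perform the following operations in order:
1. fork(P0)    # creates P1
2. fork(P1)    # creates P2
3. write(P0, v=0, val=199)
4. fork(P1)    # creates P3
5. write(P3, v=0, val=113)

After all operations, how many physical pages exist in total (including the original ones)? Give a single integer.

Answer: 6

Derivation:
Op 1: fork(P0) -> P1. 4 ppages; refcounts: pp0:2 pp1:2 pp2:2 pp3:2
Op 2: fork(P1) -> P2. 4 ppages; refcounts: pp0:3 pp1:3 pp2:3 pp3:3
Op 3: write(P0, v0, 199). refcount(pp0)=3>1 -> COPY to pp4. 5 ppages; refcounts: pp0:2 pp1:3 pp2:3 pp3:3 pp4:1
Op 4: fork(P1) -> P3. 5 ppages; refcounts: pp0:3 pp1:4 pp2:4 pp3:4 pp4:1
Op 5: write(P3, v0, 113). refcount(pp0)=3>1 -> COPY to pp5. 6 ppages; refcounts: pp0:2 pp1:4 pp2:4 pp3:4 pp4:1 pp5:1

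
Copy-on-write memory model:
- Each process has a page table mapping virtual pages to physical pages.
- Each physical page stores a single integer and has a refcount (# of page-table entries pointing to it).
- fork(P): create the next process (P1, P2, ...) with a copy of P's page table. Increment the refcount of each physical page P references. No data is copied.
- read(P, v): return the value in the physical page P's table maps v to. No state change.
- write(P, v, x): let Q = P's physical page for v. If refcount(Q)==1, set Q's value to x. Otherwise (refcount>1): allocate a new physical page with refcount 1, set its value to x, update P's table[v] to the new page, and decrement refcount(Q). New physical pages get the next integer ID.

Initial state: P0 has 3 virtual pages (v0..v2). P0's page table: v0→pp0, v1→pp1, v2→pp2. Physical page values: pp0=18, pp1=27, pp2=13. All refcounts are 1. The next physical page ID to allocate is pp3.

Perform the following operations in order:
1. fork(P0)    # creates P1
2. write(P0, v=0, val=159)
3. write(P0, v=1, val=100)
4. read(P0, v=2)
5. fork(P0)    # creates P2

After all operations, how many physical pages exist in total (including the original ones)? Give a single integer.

Answer: 5

Derivation:
Op 1: fork(P0) -> P1. 3 ppages; refcounts: pp0:2 pp1:2 pp2:2
Op 2: write(P0, v0, 159). refcount(pp0)=2>1 -> COPY to pp3. 4 ppages; refcounts: pp0:1 pp1:2 pp2:2 pp3:1
Op 3: write(P0, v1, 100). refcount(pp1)=2>1 -> COPY to pp4. 5 ppages; refcounts: pp0:1 pp1:1 pp2:2 pp3:1 pp4:1
Op 4: read(P0, v2) -> 13. No state change.
Op 5: fork(P0) -> P2. 5 ppages; refcounts: pp0:1 pp1:1 pp2:3 pp3:2 pp4:2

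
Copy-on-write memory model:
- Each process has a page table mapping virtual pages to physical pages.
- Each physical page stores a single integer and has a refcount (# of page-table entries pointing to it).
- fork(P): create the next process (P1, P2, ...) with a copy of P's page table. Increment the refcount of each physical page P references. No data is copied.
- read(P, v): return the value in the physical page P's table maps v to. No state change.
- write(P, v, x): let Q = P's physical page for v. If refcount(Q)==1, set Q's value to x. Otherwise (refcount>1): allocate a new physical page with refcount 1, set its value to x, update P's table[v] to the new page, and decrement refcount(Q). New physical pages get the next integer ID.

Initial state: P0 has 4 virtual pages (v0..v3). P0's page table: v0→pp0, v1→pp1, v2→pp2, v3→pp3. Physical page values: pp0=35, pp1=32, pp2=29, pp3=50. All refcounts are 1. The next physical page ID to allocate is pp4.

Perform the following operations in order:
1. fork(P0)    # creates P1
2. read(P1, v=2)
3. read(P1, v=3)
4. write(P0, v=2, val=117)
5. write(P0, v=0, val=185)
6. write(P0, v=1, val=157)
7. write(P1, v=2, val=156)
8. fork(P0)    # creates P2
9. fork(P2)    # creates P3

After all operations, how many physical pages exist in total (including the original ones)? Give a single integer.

Op 1: fork(P0) -> P1. 4 ppages; refcounts: pp0:2 pp1:2 pp2:2 pp3:2
Op 2: read(P1, v2) -> 29. No state change.
Op 3: read(P1, v3) -> 50. No state change.
Op 4: write(P0, v2, 117). refcount(pp2)=2>1 -> COPY to pp4. 5 ppages; refcounts: pp0:2 pp1:2 pp2:1 pp3:2 pp4:1
Op 5: write(P0, v0, 185). refcount(pp0)=2>1 -> COPY to pp5. 6 ppages; refcounts: pp0:1 pp1:2 pp2:1 pp3:2 pp4:1 pp5:1
Op 6: write(P0, v1, 157). refcount(pp1)=2>1 -> COPY to pp6. 7 ppages; refcounts: pp0:1 pp1:1 pp2:1 pp3:2 pp4:1 pp5:1 pp6:1
Op 7: write(P1, v2, 156). refcount(pp2)=1 -> write in place. 7 ppages; refcounts: pp0:1 pp1:1 pp2:1 pp3:2 pp4:1 pp5:1 pp6:1
Op 8: fork(P0) -> P2. 7 ppages; refcounts: pp0:1 pp1:1 pp2:1 pp3:3 pp4:2 pp5:2 pp6:2
Op 9: fork(P2) -> P3. 7 ppages; refcounts: pp0:1 pp1:1 pp2:1 pp3:4 pp4:3 pp5:3 pp6:3

Answer: 7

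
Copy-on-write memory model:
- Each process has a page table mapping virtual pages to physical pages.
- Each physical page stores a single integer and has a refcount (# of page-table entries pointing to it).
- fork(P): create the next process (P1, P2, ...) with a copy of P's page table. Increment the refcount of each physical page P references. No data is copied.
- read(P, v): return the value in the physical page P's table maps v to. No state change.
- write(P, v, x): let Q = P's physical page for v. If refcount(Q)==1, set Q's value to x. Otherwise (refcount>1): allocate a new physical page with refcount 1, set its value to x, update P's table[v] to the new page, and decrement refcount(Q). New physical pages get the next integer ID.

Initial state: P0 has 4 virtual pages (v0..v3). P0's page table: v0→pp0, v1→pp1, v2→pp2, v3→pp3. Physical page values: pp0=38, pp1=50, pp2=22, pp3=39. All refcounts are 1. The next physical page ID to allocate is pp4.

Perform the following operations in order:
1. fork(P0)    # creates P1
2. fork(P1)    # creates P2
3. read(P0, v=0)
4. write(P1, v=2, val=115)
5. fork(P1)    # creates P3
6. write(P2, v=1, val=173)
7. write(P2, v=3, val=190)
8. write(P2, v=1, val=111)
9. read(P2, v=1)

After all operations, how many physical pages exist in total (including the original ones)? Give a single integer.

Answer: 7

Derivation:
Op 1: fork(P0) -> P1. 4 ppages; refcounts: pp0:2 pp1:2 pp2:2 pp3:2
Op 2: fork(P1) -> P2. 4 ppages; refcounts: pp0:3 pp1:3 pp2:3 pp3:3
Op 3: read(P0, v0) -> 38. No state change.
Op 4: write(P1, v2, 115). refcount(pp2)=3>1 -> COPY to pp4. 5 ppages; refcounts: pp0:3 pp1:3 pp2:2 pp3:3 pp4:1
Op 5: fork(P1) -> P3. 5 ppages; refcounts: pp0:4 pp1:4 pp2:2 pp3:4 pp4:2
Op 6: write(P2, v1, 173). refcount(pp1)=4>1 -> COPY to pp5. 6 ppages; refcounts: pp0:4 pp1:3 pp2:2 pp3:4 pp4:2 pp5:1
Op 7: write(P2, v3, 190). refcount(pp3)=4>1 -> COPY to pp6. 7 ppages; refcounts: pp0:4 pp1:3 pp2:2 pp3:3 pp4:2 pp5:1 pp6:1
Op 8: write(P2, v1, 111). refcount(pp5)=1 -> write in place. 7 ppages; refcounts: pp0:4 pp1:3 pp2:2 pp3:3 pp4:2 pp5:1 pp6:1
Op 9: read(P2, v1) -> 111. No state change.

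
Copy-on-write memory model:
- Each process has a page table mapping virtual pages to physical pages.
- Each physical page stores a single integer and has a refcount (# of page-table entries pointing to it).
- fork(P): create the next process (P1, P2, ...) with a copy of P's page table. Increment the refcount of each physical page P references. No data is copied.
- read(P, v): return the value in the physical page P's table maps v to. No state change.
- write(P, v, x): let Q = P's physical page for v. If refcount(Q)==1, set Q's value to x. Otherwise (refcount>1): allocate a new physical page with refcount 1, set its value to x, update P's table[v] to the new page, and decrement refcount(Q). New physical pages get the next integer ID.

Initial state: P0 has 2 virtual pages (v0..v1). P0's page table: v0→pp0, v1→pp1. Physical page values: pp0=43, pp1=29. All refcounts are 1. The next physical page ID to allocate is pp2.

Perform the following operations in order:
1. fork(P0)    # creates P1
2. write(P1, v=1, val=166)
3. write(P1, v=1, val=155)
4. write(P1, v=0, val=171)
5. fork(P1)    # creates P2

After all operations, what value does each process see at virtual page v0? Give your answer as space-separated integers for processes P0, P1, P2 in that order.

Op 1: fork(P0) -> P1. 2 ppages; refcounts: pp0:2 pp1:2
Op 2: write(P1, v1, 166). refcount(pp1)=2>1 -> COPY to pp2. 3 ppages; refcounts: pp0:2 pp1:1 pp2:1
Op 3: write(P1, v1, 155). refcount(pp2)=1 -> write in place. 3 ppages; refcounts: pp0:2 pp1:1 pp2:1
Op 4: write(P1, v0, 171). refcount(pp0)=2>1 -> COPY to pp3. 4 ppages; refcounts: pp0:1 pp1:1 pp2:1 pp3:1
Op 5: fork(P1) -> P2. 4 ppages; refcounts: pp0:1 pp1:1 pp2:2 pp3:2
P0: v0 -> pp0 = 43
P1: v0 -> pp3 = 171
P2: v0 -> pp3 = 171

Answer: 43 171 171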